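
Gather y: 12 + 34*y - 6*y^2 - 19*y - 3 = -6*y^2 + 15*y + 9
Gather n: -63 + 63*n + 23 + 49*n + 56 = 112*n + 16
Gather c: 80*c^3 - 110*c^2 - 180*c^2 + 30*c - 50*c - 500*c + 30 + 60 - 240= 80*c^3 - 290*c^2 - 520*c - 150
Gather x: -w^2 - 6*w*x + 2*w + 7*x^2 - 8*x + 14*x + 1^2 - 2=-w^2 + 2*w + 7*x^2 + x*(6 - 6*w) - 1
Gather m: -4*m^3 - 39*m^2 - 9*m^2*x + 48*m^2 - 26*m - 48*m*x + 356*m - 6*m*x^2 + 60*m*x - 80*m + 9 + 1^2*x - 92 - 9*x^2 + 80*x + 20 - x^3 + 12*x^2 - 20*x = -4*m^3 + m^2*(9 - 9*x) + m*(-6*x^2 + 12*x + 250) - x^3 + 3*x^2 + 61*x - 63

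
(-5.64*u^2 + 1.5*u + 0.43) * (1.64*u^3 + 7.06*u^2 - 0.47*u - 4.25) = -9.2496*u^5 - 37.3584*u^4 + 13.946*u^3 + 26.3008*u^2 - 6.5771*u - 1.8275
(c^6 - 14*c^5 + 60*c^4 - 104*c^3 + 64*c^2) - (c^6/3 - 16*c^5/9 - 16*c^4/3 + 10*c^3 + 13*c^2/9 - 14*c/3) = 2*c^6/3 - 110*c^5/9 + 196*c^4/3 - 114*c^3 + 563*c^2/9 + 14*c/3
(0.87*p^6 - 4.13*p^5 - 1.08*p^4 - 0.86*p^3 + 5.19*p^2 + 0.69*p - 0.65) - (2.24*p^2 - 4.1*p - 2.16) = 0.87*p^6 - 4.13*p^5 - 1.08*p^4 - 0.86*p^3 + 2.95*p^2 + 4.79*p + 1.51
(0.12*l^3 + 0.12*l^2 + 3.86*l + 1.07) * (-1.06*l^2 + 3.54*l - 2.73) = -0.1272*l^5 + 0.2976*l^4 - 3.9944*l^3 + 12.2026*l^2 - 6.75*l - 2.9211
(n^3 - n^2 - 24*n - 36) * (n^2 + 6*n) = n^5 + 5*n^4 - 30*n^3 - 180*n^2 - 216*n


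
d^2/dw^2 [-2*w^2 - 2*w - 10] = -4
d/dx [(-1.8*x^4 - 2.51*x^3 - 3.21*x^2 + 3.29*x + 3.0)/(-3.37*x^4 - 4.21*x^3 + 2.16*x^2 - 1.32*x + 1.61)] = (-0.880699999999997*x^6 - 29.4114*x^5 + 21.4542*x^4 + 63.1762*x^3 + 22.8975*x^2 - 23.2962*x + 9.2569)/(11.3569*x^8 + 28.3754*x^7 + 3.1657*x^6 - 9.2904*x^5 + 4.9286*x^4 - 19.2586*x^3 + 8.6976*x^2 - 4.2504*x + 2.5921)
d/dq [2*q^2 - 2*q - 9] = 4*q - 2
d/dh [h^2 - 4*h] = 2*h - 4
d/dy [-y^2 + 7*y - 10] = 7 - 2*y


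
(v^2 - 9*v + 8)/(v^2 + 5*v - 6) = (v - 8)/(v + 6)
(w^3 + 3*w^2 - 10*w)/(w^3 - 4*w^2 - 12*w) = (-w^2 - 3*w + 10)/(-w^2 + 4*w + 12)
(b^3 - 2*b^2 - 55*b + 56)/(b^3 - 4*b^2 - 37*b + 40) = (b + 7)/(b + 5)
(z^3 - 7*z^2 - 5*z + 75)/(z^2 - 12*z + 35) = (z^2 - 2*z - 15)/(z - 7)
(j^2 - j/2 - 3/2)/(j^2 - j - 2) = (j - 3/2)/(j - 2)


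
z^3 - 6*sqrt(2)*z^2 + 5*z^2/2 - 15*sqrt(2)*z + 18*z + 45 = (z + 5/2)*(z - 3*sqrt(2))^2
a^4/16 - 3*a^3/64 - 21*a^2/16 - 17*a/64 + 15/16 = (a/4 + 1/4)*(a/4 + 1)*(a - 5)*(a - 3/4)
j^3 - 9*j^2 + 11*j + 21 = (j - 7)*(j - 3)*(j + 1)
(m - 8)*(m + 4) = m^2 - 4*m - 32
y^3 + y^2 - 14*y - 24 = (y - 4)*(y + 2)*(y + 3)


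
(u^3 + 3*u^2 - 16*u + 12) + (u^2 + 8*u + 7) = u^3 + 4*u^2 - 8*u + 19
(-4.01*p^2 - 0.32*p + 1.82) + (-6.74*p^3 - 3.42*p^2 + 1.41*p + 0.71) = -6.74*p^3 - 7.43*p^2 + 1.09*p + 2.53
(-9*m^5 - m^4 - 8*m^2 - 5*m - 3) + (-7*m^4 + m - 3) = -9*m^5 - 8*m^4 - 8*m^2 - 4*m - 6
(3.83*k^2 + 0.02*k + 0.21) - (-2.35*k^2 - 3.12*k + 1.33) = 6.18*k^2 + 3.14*k - 1.12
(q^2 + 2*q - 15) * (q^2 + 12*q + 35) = q^4 + 14*q^3 + 44*q^2 - 110*q - 525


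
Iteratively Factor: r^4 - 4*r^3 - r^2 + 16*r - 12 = (r - 2)*(r^3 - 2*r^2 - 5*r + 6) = (r - 2)*(r - 1)*(r^2 - r - 6) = (r - 2)*(r - 1)*(r + 2)*(r - 3)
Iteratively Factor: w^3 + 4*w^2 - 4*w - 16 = (w + 2)*(w^2 + 2*w - 8) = (w + 2)*(w + 4)*(w - 2)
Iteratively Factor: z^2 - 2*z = (z)*(z - 2)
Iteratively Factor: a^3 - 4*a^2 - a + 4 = (a - 4)*(a^2 - 1) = (a - 4)*(a - 1)*(a + 1)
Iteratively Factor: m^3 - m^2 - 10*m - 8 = (m + 2)*(m^2 - 3*m - 4) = (m - 4)*(m + 2)*(m + 1)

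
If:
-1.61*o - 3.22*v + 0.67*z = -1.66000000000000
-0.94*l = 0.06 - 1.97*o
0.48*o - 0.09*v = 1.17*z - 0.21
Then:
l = 4.74527176272914*z - 0.71691366648417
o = 2.2642413487134*z - 0.311623779946761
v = 0.67133984028394 - 0.924046140195208*z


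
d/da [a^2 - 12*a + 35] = 2*a - 12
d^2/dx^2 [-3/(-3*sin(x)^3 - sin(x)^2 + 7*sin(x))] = 3*(-81*sin(x)^3 - 33*sin(x)^2 + 146*sin(x) + 69 - 169/sin(x) - 42/sin(x)^2 + 98/sin(x)^3)/(3*sin(x)^2 + sin(x) - 7)^3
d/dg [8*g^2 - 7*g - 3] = 16*g - 7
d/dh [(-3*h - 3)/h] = 3/h^2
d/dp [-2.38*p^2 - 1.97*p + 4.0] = -4.76*p - 1.97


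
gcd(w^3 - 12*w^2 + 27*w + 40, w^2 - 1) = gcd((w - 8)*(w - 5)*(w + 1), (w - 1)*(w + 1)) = w + 1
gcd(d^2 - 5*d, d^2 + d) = d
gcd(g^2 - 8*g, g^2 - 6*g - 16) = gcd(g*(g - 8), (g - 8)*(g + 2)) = g - 8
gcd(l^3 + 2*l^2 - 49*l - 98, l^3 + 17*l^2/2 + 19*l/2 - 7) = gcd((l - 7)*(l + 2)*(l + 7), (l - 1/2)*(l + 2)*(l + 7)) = l^2 + 9*l + 14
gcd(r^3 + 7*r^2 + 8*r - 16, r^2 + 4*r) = r + 4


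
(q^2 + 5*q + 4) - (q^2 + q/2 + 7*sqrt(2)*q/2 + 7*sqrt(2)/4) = -7*sqrt(2)*q/2 + 9*q/2 - 7*sqrt(2)/4 + 4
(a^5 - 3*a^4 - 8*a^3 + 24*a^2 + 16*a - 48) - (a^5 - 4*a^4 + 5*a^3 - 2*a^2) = a^4 - 13*a^3 + 26*a^2 + 16*a - 48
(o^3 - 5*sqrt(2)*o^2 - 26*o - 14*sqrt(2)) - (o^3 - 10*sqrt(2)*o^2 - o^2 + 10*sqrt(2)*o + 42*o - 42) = o^2 + 5*sqrt(2)*o^2 - 68*o - 10*sqrt(2)*o - 14*sqrt(2) + 42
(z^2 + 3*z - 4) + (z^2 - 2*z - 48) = 2*z^2 + z - 52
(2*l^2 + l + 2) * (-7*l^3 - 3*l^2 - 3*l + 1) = -14*l^5 - 13*l^4 - 23*l^3 - 7*l^2 - 5*l + 2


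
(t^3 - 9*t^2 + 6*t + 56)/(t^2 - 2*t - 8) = t - 7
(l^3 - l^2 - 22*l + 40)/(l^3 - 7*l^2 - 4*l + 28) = (l^2 + l - 20)/(l^2 - 5*l - 14)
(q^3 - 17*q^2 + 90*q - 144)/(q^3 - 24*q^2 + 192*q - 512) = (q^2 - 9*q + 18)/(q^2 - 16*q + 64)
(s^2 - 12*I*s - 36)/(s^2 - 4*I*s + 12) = (s - 6*I)/(s + 2*I)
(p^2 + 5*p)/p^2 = (p + 5)/p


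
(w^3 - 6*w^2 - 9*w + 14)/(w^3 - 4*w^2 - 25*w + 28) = (w + 2)/(w + 4)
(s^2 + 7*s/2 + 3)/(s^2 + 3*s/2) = (s + 2)/s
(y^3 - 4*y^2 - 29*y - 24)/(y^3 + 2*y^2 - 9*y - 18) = (y^2 - 7*y - 8)/(y^2 - y - 6)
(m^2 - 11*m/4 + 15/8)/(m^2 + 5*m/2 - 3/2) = (8*m^2 - 22*m + 15)/(4*(2*m^2 + 5*m - 3))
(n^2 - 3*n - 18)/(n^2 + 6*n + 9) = (n - 6)/(n + 3)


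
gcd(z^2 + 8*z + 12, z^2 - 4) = z + 2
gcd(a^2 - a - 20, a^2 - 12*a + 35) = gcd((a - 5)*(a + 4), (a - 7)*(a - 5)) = a - 5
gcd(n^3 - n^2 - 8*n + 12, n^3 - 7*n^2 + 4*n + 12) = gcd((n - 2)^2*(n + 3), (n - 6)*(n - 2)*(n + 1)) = n - 2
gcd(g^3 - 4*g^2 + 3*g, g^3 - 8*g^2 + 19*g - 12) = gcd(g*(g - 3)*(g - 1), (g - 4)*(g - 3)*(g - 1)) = g^2 - 4*g + 3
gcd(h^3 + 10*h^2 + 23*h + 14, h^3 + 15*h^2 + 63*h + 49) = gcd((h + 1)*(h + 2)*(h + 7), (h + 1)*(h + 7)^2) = h^2 + 8*h + 7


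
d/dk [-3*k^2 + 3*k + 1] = 3 - 6*k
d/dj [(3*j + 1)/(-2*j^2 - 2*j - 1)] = (6*j^2 + 4*j - 1)/(4*j^4 + 8*j^3 + 8*j^2 + 4*j + 1)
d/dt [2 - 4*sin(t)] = -4*cos(t)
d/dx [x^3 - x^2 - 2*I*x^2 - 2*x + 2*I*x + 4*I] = 3*x^2 - 2*x - 4*I*x - 2 + 2*I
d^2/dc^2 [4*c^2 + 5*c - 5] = 8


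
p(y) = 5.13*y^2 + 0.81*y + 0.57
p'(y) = 10.26*y + 0.81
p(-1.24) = 7.45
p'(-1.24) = -11.91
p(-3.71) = 68.17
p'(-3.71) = -37.25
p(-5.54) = 153.53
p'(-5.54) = -56.03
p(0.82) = 4.68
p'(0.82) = 9.22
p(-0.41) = 1.10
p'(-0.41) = -3.40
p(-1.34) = 8.70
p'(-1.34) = -12.94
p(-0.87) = 3.75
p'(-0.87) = -8.12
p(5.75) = 174.84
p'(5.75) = 59.80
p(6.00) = 190.11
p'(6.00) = 62.37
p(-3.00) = 44.31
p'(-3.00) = -29.97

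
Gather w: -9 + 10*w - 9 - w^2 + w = -w^2 + 11*w - 18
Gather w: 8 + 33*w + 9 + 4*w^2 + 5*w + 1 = 4*w^2 + 38*w + 18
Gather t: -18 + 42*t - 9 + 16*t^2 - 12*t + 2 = 16*t^2 + 30*t - 25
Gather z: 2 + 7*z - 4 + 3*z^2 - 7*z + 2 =3*z^2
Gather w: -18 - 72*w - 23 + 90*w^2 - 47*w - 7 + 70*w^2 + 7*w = 160*w^2 - 112*w - 48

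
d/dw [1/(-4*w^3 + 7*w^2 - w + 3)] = (12*w^2 - 14*w + 1)/(4*w^3 - 7*w^2 + w - 3)^2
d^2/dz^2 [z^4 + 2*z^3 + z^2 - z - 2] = 12*z^2 + 12*z + 2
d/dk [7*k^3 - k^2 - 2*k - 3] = 21*k^2 - 2*k - 2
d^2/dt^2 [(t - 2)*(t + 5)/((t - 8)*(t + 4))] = 2*(7*t^3 + 66*t^2 + 408*t + 160)/(t^6 - 12*t^5 - 48*t^4 + 704*t^3 + 1536*t^2 - 12288*t - 32768)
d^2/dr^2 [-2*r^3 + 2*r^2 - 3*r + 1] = 4 - 12*r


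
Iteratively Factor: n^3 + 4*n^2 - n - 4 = (n + 4)*(n^2 - 1) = (n + 1)*(n + 4)*(n - 1)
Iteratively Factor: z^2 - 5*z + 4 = (z - 4)*(z - 1)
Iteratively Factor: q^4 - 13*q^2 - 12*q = (q + 3)*(q^3 - 3*q^2 - 4*q) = (q - 4)*(q + 3)*(q^2 + q) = q*(q - 4)*(q + 3)*(q + 1)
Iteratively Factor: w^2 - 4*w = (w - 4)*(w)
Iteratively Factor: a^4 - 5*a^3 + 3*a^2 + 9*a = (a - 3)*(a^3 - 2*a^2 - 3*a) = (a - 3)^2*(a^2 + a) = a*(a - 3)^2*(a + 1)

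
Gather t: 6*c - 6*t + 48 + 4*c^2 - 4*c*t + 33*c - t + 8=4*c^2 + 39*c + t*(-4*c - 7) + 56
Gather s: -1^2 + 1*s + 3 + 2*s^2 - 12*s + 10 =2*s^2 - 11*s + 12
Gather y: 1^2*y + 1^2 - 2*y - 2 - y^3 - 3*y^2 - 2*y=-y^3 - 3*y^2 - 3*y - 1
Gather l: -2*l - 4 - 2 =-2*l - 6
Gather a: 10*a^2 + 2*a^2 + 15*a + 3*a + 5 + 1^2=12*a^2 + 18*a + 6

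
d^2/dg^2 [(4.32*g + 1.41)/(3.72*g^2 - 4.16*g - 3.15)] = ((25.452 - 96.4224*g)*(-3.72*g^2 + 4.16*g + 3.15) - (4.32*g + 1.41)*(7.44*g - 4.16)*(14.88*g - 8.32))/(-3.72*g^2 + 4.16*g + 3.15)^3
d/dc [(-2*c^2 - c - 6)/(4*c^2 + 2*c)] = 3*(4*c + 1)/(c^2*(4*c^2 + 4*c + 1))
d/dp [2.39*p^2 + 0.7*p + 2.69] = 4.78*p + 0.7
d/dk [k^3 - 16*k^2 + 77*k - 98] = 3*k^2 - 32*k + 77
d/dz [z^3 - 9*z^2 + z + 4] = 3*z^2 - 18*z + 1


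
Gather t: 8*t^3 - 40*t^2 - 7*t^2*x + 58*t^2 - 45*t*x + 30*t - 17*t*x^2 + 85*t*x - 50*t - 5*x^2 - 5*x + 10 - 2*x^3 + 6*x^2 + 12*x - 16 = 8*t^3 + t^2*(18 - 7*x) + t*(-17*x^2 + 40*x - 20) - 2*x^3 + x^2 + 7*x - 6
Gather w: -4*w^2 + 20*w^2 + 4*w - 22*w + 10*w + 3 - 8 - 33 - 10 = 16*w^2 - 8*w - 48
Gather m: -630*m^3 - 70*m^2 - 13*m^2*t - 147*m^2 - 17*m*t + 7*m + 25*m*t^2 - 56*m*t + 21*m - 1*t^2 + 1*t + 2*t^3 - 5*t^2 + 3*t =-630*m^3 + m^2*(-13*t - 217) + m*(25*t^2 - 73*t + 28) + 2*t^3 - 6*t^2 + 4*t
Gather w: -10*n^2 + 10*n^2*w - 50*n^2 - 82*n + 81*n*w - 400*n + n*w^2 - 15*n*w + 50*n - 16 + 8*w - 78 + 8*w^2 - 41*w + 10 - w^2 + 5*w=-60*n^2 - 432*n + w^2*(n + 7) + w*(10*n^2 + 66*n - 28) - 84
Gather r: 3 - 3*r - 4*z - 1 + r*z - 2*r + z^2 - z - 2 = r*(z - 5) + z^2 - 5*z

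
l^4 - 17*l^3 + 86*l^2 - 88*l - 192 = (l - 8)*(l - 6)*(l - 4)*(l + 1)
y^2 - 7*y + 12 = (y - 4)*(y - 3)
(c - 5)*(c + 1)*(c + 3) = c^3 - c^2 - 17*c - 15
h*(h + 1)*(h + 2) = h^3 + 3*h^2 + 2*h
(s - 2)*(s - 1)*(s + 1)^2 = s^4 - s^3 - 3*s^2 + s + 2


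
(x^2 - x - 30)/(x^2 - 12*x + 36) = (x + 5)/(x - 6)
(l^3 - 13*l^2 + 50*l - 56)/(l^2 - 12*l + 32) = (l^2 - 9*l + 14)/(l - 8)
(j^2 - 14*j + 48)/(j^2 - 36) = (j - 8)/(j + 6)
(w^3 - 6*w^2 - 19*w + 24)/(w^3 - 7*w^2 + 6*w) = (w^2 - 5*w - 24)/(w*(w - 6))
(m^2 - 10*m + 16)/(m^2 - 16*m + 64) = (m - 2)/(m - 8)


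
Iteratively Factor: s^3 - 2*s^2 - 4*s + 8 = (s - 2)*(s^2 - 4) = (s - 2)^2*(s + 2)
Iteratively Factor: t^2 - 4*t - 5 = (t + 1)*(t - 5)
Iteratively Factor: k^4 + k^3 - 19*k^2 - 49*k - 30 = (k + 2)*(k^3 - k^2 - 17*k - 15) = (k - 5)*(k + 2)*(k^2 + 4*k + 3) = (k - 5)*(k + 1)*(k + 2)*(k + 3)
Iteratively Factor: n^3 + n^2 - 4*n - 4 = (n + 2)*(n^2 - n - 2) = (n + 1)*(n + 2)*(n - 2)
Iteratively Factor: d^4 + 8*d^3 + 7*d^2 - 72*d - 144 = (d - 3)*(d^3 + 11*d^2 + 40*d + 48) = (d - 3)*(d + 4)*(d^2 + 7*d + 12) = (d - 3)*(d + 4)^2*(d + 3)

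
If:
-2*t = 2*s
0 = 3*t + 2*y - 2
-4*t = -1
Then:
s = -1/4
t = 1/4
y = 5/8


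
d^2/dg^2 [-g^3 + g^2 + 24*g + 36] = 2 - 6*g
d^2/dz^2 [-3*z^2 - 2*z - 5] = -6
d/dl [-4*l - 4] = -4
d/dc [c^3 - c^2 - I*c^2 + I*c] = 3*c^2 - 2*c - 2*I*c + I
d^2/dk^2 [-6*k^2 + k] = -12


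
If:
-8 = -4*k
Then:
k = 2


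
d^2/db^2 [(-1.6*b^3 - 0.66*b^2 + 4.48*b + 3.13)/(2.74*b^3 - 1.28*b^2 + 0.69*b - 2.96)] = (2.8421709430404e-14*b^7 - 21.133072*b^6 + 219.954048*b^5 + 39.4790159999999*b^4 - 243.405568*b^3 + 536.900412*b^2 - 50.227488*b - 14.00291)/(20.570824*b^9 - 28.829184*b^8 + 29.00838*b^7 - 83.284448*b^6 + 69.592902*b^5 - 49.954272*b^4 + 88.034493*b^3 - 37.872312*b^2 + 18.136512*b - 25.934336)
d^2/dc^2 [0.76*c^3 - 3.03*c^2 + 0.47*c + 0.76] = 4.56*c - 6.06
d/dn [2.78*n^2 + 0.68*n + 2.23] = 5.56*n + 0.68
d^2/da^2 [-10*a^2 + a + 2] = -20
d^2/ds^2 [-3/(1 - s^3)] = 18*s*(2*s^3 + 1)/(s^3 - 1)^3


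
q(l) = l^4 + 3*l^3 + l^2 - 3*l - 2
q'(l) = 4*l^3 + 9*l^2 + 2*l - 3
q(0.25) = -2.64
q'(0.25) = -1.88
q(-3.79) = 66.74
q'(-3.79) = -99.06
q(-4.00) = 90.00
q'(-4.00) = -123.00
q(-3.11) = 20.31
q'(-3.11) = -42.49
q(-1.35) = -0.19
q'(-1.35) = 0.86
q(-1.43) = -0.26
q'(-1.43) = 0.85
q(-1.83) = -0.33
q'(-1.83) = -1.03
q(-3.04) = 17.49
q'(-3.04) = -38.28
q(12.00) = 26026.00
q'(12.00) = 8229.00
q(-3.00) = 16.00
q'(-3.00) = -36.00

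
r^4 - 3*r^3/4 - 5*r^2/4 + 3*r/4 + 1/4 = (r - 1)^2*(r + 1/4)*(r + 1)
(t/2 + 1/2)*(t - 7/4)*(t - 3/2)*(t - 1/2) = t^4/2 - 11*t^3/8 + t^2/4 + 47*t/32 - 21/32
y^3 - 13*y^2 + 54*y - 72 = (y - 6)*(y - 4)*(y - 3)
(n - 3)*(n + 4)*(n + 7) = n^3 + 8*n^2 - 5*n - 84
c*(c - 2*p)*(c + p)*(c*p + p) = c^4*p - c^3*p^2 + c^3*p - 2*c^2*p^3 - c^2*p^2 - 2*c*p^3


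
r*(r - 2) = r^2 - 2*r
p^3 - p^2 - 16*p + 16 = (p - 4)*(p - 1)*(p + 4)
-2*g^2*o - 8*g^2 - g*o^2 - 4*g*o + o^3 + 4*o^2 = (-2*g + o)*(g + o)*(o + 4)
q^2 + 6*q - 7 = (q - 1)*(q + 7)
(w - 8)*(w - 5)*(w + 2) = w^3 - 11*w^2 + 14*w + 80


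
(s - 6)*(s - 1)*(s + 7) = s^3 - 43*s + 42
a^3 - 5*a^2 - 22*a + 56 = (a - 7)*(a - 2)*(a + 4)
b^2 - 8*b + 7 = (b - 7)*(b - 1)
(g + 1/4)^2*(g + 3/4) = g^3 + 5*g^2/4 + 7*g/16 + 3/64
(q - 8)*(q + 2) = q^2 - 6*q - 16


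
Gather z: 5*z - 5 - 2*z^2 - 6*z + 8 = -2*z^2 - z + 3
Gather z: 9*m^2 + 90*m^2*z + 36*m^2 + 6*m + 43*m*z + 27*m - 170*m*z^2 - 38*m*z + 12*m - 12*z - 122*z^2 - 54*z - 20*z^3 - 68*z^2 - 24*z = 45*m^2 + 45*m - 20*z^3 + z^2*(-170*m - 190) + z*(90*m^2 + 5*m - 90)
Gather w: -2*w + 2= 2 - 2*w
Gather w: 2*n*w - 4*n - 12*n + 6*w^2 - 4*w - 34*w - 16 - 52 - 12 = -16*n + 6*w^2 + w*(2*n - 38) - 80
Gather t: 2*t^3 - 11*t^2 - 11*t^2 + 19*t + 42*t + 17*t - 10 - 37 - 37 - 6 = 2*t^3 - 22*t^2 + 78*t - 90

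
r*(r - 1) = r^2 - r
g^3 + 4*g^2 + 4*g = g*(g + 2)^2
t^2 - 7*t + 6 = (t - 6)*(t - 1)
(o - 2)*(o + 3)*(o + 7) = o^3 + 8*o^2 + o - 42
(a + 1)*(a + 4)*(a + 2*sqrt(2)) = a^3 + 2*sqrt(2)*a^2 + 5*a^2 + 4*a + 10*sqrt(2)*a + 8*sqrt(2)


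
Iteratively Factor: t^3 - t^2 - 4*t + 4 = (t + 2)*(t^2 - 3*t + 2) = (t - 2)*(t + 2)*(t - 1)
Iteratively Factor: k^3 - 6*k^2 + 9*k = (k)*(k^2 - 6*k + 9) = k*(k - 3)*(k - 3)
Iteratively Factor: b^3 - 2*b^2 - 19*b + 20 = (b + 4)*(b^2 - 6*b + 5) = (b - 1)*(b + 4)*(b - 5)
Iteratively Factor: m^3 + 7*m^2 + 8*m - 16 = (m - 1)*(m^2 + 8*m + 16) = (m - 1)*(m + 4)*(m + 4)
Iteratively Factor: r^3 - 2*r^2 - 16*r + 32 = (r - 4)*(r^2 + 2*r - 8) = (r - 4)*(r + 4)*(r - 2)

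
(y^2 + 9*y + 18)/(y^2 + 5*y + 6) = (y + 6)/(y + 2)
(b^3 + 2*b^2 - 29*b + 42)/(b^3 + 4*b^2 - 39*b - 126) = (b^2 - 5*b + 6)/(b^2 - 3*b - 18)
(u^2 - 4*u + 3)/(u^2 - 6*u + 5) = (u - 3)/(u - 5)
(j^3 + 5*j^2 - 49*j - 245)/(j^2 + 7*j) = j - 2 - 35/j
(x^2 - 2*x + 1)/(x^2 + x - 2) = (x - 1)/(x + 2)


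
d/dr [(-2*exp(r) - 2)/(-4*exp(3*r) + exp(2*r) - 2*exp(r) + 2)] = 2*(-2*(exp(r) + 1)*(6*exp(2*r) - exp(r) + 1) + 4*exp(3*r) - exp(2*r) + 2*exp(r) - 2)*exp(r)/(4*exp(3*r) - exp(2*r) + 2*exp(r) - 2)^2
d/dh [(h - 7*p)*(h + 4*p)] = 2*h - 3*p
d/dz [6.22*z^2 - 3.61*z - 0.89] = 12.44*z - 3.61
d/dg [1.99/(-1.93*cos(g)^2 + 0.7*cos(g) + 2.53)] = (1.393 - 7.6814*cos(g))*sin(g)/(-1.93*cos(g)^2 + 0.7*cos(g) + 2.53)^2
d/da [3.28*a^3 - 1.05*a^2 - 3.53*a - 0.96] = 9.84*a^2 - 2.1*a - 3.53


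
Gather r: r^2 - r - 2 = r^2 - r - 2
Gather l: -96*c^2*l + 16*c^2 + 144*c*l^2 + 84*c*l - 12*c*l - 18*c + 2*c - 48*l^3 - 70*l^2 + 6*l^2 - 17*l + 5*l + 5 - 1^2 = 16*c^2 - 16*c - 48*l^3 + l^2*(144*c - 64) + l*(-96*c^2 + 72*c - 12) + 4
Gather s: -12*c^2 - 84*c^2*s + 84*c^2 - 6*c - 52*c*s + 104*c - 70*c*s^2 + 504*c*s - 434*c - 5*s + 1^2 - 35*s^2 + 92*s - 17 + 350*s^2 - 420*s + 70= 72*c^2 - 336*c + s^2*(315 - 70*c) + s*(-84*c^2 + 452*c - 333) + 54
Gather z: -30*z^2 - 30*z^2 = -60*z^2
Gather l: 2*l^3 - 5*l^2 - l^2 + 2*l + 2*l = 2*l^3 - 6*l^2 + 4*l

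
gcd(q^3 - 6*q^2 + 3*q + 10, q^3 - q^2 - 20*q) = q - 5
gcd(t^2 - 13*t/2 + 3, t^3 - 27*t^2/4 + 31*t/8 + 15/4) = t - 6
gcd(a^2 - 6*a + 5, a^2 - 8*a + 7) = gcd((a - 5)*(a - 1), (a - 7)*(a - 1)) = a - 1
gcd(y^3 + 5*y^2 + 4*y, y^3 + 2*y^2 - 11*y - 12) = y^2 + 5*y + 4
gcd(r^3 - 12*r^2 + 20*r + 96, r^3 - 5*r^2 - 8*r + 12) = r^2 - 4*r - 12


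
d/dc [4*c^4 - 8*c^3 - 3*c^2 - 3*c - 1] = 16*c^3 - 24*c^2 - 6*c - 3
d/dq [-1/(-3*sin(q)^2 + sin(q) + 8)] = (1 - 6*sin(q))*cos(q)/(-3*sin(q)^2 + sin(q) + 8)^2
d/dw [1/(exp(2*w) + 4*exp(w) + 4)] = 2*(-exp(w) - 2)*exp(w)/(exp(2*w) + 4*exp(w) + 4)^2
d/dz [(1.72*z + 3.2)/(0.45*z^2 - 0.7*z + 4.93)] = (-0.774*z^2 - 2.88*z + 10.7196)/(0.2025*z^4 - 0.63*z^3 + 4.927*z^2 - 6.902*z + 24.3049)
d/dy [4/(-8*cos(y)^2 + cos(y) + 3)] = 4*(1 - 16*cos(y))*sin(y)/(-8*cos(y)^2 + cos(y) + 3)^2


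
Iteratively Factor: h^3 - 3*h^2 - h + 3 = (h - 3)*(h^2 - 1) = (h - 3)*(h + 1)*(h - 1)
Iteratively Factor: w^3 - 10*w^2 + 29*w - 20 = (w - 5)*(w^2 - 5*w + 4) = (w - 5)*(w - 1)*(w - 4)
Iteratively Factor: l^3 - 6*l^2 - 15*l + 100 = (l - 5)*(l^2 - l - 20) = (l - 5)^2*(l + 4)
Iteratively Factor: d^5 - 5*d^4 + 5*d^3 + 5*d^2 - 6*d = (d)*(d^4 - 5*d^3 + 5*d^2 + 5*d - 6) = d*(d - 2)*(d^3 - 3*d^2 - d + 3) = d*(d - 2)*(d + 1)*(d^2 - 4*d + 3) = d*(d - 3)*(d - 2)*(d + 1)*(d - 1)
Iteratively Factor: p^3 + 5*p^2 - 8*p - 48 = (p - 3)*(p^2 + 8*p + 16) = (p - 3)*(p + 4)*(p + 4)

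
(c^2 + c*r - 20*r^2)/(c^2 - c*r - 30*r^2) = (-c + 4*r)/(-c + 6*r)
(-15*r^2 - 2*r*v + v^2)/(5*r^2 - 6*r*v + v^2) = (-3*r - v)/(r - v)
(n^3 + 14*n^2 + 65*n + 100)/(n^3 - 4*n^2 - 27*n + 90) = (n^2 + 9*n + 20)/(n^2 - 9*n + 18)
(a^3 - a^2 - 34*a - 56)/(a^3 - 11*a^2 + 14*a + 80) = (a^2 - 3*a - 28)/(a^2 - 13*a + 40)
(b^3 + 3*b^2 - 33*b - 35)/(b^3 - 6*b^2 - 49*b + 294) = (b^2 - 4*b - 5)/(b^2 - 13*b + 42)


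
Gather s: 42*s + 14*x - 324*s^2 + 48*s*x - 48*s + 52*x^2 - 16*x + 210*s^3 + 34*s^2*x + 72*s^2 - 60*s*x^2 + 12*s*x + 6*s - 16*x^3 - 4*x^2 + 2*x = 210*s^3 + s^2*(34*x - 252) + s*(-60*x^2 + 60*x) - 16*x^3 + 48*x^2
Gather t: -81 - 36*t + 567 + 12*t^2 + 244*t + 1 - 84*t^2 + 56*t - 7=-72*t^2 + 264*t + 480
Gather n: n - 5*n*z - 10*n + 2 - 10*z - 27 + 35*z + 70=n*(-5*z - 9) + 25*z + 45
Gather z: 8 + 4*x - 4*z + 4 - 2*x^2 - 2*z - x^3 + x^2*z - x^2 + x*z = -x^3 - 3*x^2 + 4*x + z*(x^2 + x - 6) + 12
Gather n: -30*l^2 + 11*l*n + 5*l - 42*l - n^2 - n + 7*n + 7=-30*l^2 - 37*l - n^2 + n*(11*l + 6) + 7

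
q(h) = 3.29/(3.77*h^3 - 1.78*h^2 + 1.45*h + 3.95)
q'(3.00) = -0.03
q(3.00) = 0.03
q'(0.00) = -0.31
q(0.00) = 0.83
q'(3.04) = -0.03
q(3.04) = 0.03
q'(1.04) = -0.54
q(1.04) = 0.42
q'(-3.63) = -0.01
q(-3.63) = -0.02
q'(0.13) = -0.23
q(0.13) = 0.80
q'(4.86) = -0.01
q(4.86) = 0.01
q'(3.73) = -0.01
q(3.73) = 0.02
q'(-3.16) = -0.02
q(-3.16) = -0.02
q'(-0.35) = -1.43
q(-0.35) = 1.07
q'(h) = 3.29*(-11.31*h^2 + 3.56*h - 1.45)/(3.77*h^3 - 1.78*h^2 + 1.45*h + 3.95)^2 = (-37.2099*h^2 + 11.7124*h - 4.7705)/(3.77*h^3 - 1.78*h^2 + 1.45*h + 3.95)^2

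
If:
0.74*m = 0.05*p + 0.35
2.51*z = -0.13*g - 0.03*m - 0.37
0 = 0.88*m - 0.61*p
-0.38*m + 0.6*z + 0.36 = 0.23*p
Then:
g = -3.39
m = 0.52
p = 0.76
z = 0.02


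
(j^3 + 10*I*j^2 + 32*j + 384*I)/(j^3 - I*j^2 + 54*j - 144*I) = (j + 8*I)/(j - 3*I)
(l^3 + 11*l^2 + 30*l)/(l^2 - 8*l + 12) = l*(l^2 + 11*l + 30)/(l^2 - 8*l + 12)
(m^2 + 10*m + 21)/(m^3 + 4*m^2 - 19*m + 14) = (m + 3)/(m^2 - 3*m + 2)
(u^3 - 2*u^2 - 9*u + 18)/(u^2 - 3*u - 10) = (-u^3 + 2*u^2 + 9*u - 18)/(-u^2 + 3*u + 10)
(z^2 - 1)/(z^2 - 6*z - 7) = (z - 1)/(z - 7)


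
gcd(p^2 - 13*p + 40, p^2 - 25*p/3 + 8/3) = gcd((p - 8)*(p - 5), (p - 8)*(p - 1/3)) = p - 8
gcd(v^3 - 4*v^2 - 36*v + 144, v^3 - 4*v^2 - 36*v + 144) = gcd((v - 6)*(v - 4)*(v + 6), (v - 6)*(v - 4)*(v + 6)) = v^3 - 4*v^2 - 36*v + 144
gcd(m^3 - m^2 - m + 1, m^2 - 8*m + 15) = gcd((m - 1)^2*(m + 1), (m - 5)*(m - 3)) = 1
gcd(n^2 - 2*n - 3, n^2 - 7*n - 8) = n + 1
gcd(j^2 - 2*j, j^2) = j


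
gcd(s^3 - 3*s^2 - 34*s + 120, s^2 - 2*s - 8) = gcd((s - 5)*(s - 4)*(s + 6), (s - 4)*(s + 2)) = s - 4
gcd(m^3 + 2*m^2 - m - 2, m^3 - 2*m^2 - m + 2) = m^2 - 1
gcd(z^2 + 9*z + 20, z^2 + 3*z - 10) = z + 5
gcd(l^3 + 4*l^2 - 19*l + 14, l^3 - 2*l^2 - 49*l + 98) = l^2 + 5*l - 14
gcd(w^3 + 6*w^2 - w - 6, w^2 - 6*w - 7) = w + 1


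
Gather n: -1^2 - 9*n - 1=-9*n - 2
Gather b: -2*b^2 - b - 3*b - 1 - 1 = -2*b^2 - 4*b - 2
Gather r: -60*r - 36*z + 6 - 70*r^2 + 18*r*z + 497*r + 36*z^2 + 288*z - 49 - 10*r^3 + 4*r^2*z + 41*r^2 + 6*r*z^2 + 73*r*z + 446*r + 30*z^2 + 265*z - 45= -10*r^3 + r^2*(4*z - 29) + r*(6*z^2 + 91*z + 883) + 66*z^2 + 517*z - 88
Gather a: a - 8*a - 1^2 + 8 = 7 - 7*a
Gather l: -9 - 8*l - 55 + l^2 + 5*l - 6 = l^2 - 3*l - 70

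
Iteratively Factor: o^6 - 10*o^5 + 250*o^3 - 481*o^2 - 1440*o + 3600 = (o - 4)*(o^5 - 6*o^4 - 24*o^3 + 154*o^2 + 135*o - 900) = (o - 4)*(o + 3)*(o^4 - 9*o^3 + 3*o^2 + 145*o - 300) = (o - 4)*(o + 3)*(o + 4)*(o^3 - 13*o^2 + 55*o - 75) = (o - 5)*(o - 4)*(o + 3)*(o + 4)*(o^2 - 8*o + 15) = (o - 5)*(o - 4)*(o - 3)*(o + 3)*(o + 4)*(o - 5)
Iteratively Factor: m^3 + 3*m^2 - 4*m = (m)*(m^2 + 3*m - 4) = m*(m + 4)*(m - 1)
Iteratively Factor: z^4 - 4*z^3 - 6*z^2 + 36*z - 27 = (z + 3)*(z^3 - 7*z^2 + 15*z - 9) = (z - 1)*(z + 3)*(z^2 - 6*z + 9) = (z - 3)*(z - 1)*(z + 3)*(z - 3)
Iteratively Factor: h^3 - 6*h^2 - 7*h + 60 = (h - 4)*(h^2 - 2*h - 15) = (h - 5)*(h - 4)*(h + 3)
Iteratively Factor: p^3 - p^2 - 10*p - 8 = (p + 1)*(p^2 - 2*p - 8) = (p - 4)*(p + 1)*(p + 2)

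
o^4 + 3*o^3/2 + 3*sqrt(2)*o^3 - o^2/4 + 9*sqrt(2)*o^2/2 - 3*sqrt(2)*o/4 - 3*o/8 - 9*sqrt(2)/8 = (o - 1/2)*(o + 1/2)*(o + 3/2)*(o + 3*sqrt(2))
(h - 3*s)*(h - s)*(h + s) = h^3 - 3*h^2*s - h*s^2 + 3*s^3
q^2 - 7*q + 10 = (q - 5)*(q - 2)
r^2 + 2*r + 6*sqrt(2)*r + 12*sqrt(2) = (r + 2)*(r + 6*sqrt(2))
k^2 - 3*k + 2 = (k - 2)*(k - 1)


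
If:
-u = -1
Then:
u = 1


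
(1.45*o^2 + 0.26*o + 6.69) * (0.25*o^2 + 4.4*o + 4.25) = 0.3625*o^4 + 6.445*o^3 + 8.979*o^2 + 30.541*o + 28.4325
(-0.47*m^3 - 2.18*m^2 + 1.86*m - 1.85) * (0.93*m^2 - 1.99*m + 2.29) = -0.4371*m^5 - 1.0921*m^4 + 4.9917*m^3 - 10.4141*m^2 + 7.9409*m - 4.2365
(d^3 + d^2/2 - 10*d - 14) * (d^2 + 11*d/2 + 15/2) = d^5 + 6*d^4 + d^3/4 - 261*d^2/4 - 152*d - 105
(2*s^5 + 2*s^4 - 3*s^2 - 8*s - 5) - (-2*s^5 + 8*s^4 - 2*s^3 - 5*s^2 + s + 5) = 4*s^5 - 6*s^4 + 2*s^3 + 2*s^2 - 9*s - 10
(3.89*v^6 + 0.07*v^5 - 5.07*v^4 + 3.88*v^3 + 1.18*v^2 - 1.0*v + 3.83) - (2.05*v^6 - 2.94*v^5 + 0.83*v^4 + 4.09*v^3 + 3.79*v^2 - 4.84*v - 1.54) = 1.84*v^6 + 3.01*v^5 - 5.9*v^4 - 0.21*v^3 - 2.61*v^2 + 3.84*v + 5.37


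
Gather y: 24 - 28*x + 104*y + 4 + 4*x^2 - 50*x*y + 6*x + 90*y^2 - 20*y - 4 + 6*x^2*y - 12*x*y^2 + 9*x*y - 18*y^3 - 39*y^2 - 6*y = 4*x^2 - 22*x - 18*y^3 + y^2*(51 - 12*x) + y*(6*x^2 - 41*x + 78) + 24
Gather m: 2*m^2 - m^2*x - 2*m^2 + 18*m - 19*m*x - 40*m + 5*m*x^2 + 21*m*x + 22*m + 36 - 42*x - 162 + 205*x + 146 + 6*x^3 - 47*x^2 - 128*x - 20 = -m^2*x + m*(5*x^2 + 2*x) + 6*x^3 - 47*x^2 + 35*x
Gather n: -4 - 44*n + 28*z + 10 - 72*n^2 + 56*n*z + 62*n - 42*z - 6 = -72*n^2 + n*(56*z + 18) - 14*z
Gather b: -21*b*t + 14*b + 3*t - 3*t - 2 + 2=b*(14 - 21*t)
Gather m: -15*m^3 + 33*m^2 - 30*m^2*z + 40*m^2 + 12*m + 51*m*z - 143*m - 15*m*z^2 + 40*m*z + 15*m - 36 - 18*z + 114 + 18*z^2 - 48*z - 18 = -15*m^3 + m^2*(73 - 30*z) + m*(-15*z^2 + 91*z - 116) + 18*z^2 - 66*z + 60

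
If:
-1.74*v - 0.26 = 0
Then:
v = -0.15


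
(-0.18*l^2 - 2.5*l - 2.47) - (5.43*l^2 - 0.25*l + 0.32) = -5.61*l^2 - 2.25*l - 2.79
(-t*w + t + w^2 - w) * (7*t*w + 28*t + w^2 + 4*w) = -7*t^2*w^2 - 21*t^2*w + 28*t^2 + 6*t*w^3 + 18*t*w^2 - 24*t*w + w^4 + 3*w^3 - 4*w^2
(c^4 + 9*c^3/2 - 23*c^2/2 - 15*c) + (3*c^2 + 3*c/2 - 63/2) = c^4 + 9*c^3/2 - 17*c^2/2 - 27*c/2 - 63/2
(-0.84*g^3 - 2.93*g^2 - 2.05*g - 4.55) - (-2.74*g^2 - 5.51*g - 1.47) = -0.84*g^3 - 0.19*g^2 + 3.46*g - 3.08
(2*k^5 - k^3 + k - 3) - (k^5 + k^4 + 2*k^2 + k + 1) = k^5 - k^4 - k^3 - 2*k^2 - 4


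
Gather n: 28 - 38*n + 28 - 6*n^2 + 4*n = -6*n^2 - 34*n + 56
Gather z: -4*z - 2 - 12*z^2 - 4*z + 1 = -12*z^2 - 8*z - 1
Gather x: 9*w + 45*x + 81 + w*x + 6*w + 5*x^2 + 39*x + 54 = 15*w + 5*x^2 + x*(w + 84) + 135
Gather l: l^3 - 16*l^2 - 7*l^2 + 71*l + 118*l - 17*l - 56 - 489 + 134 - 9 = l^3 - 23*l^2 + 172*l - 420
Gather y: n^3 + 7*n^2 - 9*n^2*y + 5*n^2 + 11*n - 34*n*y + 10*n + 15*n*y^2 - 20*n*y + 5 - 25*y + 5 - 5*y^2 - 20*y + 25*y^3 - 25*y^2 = n^3 + 12*n^2 + 21*n + 25*y^3 + y^2*(15*n - 30) + y*(-9*n^2 - 54*n - 45) + 10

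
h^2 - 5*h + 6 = (h - 3)*(h - 2)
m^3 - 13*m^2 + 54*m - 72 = (m - 6)*(m - 4)*(m - 3)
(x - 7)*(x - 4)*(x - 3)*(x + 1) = x^4 - 13*x^3 + 47*x^2 - 23*x - 84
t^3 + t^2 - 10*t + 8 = (t - 2)*(t - 1)*(t + 4)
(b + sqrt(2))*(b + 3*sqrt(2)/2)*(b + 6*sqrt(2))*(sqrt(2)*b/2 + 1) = sqrt(2)*b^4/2 + 19*b^3/2 + 25*sqrt(2)*b^2 + 51*b + 18*sqrt(2)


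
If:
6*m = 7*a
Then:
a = 6*m/7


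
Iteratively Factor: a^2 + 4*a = (a)*(a + 4)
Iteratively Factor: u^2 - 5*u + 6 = (u - 3)*(u - 2)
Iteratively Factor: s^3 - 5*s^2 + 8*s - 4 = (s - 1)*(s^2 - 4*s + 4) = (s - 2)*(s - 1)*(s - 2)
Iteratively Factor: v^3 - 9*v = (v)*(v^2 - 9) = v*(v + 3)*(v - 3)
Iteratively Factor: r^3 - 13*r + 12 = (r + 4)*(r^2 - 4*r + 3) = (r - 1)*(r + 4)*(r - 3)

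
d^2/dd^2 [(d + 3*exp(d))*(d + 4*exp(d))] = 7*d*exp(d) + 48*exp(2*d) + 14*exp(d) + 2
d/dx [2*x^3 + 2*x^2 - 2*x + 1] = 6*x^2 + 4*x - 2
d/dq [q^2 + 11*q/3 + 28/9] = 2*q + 11/3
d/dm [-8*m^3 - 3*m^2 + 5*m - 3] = -24*m^2 - 6*m + 5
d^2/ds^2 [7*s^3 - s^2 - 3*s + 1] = 42*s - 2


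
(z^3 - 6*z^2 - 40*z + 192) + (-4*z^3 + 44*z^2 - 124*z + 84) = -3*z^3 + 38*z^2 - 164*z + 276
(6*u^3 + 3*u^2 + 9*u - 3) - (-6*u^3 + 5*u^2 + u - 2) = 12*u^3 - 2*u^2 + 8*u - 1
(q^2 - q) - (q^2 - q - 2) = 2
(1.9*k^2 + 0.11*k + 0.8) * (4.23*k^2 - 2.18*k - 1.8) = 8.037*k^4 - 3.6767*k^3 - 0.2758*k^2 - 1.942*k - 1.44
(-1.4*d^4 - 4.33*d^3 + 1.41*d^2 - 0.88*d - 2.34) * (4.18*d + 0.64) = -5.852*d^5 - 18.9954*d^4 + 3.1226*d^3 - 2.776*d^2 - 10.3444*d - 1.4976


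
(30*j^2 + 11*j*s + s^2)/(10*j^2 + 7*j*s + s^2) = (6*j + s)/(2*j + s)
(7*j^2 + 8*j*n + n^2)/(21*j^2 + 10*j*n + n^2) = (j + n)/(3*j + n)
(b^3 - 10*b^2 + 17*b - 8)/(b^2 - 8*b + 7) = (b^2 - 9*b + 8)/(b - 7)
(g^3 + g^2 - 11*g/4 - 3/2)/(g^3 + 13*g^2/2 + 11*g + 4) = (g - 3/2)/(g + 4)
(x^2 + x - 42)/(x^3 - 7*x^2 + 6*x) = (x + 7)/(x*(x - 1))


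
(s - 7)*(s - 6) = s^2 - 13*s + 42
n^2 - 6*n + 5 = (n - 5)*(n - 1)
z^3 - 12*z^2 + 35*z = z*(z - 7)*(z - 5)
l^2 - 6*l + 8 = (l - 4)*(l - 2)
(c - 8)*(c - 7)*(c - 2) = c^3 - 17*c^2 + 86*c - 112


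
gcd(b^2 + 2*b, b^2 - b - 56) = 1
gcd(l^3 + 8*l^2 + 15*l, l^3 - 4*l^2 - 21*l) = l^2 + 3*l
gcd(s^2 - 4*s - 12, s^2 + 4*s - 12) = 1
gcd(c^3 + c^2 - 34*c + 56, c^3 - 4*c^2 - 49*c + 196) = c^2 + 3*c - 28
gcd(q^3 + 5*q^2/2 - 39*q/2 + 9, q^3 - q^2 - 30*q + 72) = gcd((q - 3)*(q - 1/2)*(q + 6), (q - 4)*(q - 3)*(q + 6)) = q^2 + 3*q - 18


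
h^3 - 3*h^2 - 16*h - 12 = (h - 6)*(h + 1)*(h + 2)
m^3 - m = m*(m - 1)*(m + 1)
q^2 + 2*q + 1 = (q + 1)^2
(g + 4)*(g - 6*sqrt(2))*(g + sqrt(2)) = g^3 - 5*sqrt(2)*g^2 + 4*g^2 - 20*sqrt(2)*g - 12*g - 48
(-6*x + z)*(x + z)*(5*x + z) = -30*x^3 - 31*x^2*z + z^3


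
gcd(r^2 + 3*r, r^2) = r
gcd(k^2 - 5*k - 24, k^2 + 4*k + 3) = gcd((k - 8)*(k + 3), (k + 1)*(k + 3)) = k + 3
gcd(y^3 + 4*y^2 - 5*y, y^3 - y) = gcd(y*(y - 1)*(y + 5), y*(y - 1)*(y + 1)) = y^2 - y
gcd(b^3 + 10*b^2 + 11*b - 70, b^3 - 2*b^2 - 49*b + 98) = b^2 + 5*b - 14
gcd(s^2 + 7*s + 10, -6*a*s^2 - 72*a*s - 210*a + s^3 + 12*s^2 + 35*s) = s + 5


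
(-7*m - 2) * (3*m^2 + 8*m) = -21*m^3 - 62*m^2 - 16*m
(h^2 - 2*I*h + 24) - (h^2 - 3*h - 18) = 3*h - 2*I*h + 42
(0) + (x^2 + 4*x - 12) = x^2 + 4*x - 12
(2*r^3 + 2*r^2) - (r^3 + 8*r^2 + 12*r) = r^3 - 6*r^2 - 12*r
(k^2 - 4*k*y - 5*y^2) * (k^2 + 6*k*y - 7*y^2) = k^4 + 2*k^3*y - 36*k^2*y^2 - 2*k*y^3 + 35*y^4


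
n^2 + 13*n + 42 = (n + 6)*(n + 7)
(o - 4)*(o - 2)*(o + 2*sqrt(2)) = o^3 - 6*o^2 + 2*sqrt(2)*o^2 - 12*sqrt(2)*o + 8*o + 16*sqrt(2)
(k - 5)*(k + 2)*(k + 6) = k^3 + 3*k^2 - 28*k - 60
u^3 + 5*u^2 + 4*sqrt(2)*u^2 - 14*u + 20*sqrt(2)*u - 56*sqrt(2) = (u - 2)*(u + 7)*(u + 4*sqrt(2))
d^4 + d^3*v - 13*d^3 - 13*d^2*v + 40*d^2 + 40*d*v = d*(d - 8)*(d - 5)*(d + v)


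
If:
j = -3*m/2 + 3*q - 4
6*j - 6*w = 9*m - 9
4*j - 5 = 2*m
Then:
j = 21/8 - w/2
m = 11/4 - w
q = 43/12 - 2*w/3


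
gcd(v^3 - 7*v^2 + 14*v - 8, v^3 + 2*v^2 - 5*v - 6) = v - 2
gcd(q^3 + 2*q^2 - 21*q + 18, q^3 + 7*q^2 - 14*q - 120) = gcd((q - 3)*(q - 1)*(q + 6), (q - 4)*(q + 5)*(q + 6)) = q + 6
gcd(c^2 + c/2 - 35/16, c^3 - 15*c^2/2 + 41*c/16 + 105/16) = c - 5/4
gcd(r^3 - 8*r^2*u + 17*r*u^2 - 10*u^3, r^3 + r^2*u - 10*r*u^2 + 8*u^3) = r^2 - 3*r*u + 2*u^2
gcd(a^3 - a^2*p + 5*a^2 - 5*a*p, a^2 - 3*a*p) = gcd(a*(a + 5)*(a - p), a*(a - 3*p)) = a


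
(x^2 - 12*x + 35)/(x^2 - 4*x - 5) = (x - 7)/(x + 1)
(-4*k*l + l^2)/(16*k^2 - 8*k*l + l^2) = -l/(4*k - l)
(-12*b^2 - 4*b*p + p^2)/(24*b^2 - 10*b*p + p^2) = (2*b + p)/(-4*b + p)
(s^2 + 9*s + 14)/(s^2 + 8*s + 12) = (s + 7)/(s + 6)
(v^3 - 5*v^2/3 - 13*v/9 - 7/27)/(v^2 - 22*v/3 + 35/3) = (9*v^2 + 6*v + 1)/(9*(v - 5))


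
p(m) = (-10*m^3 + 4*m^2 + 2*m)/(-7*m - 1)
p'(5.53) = 15.02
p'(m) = (-30*m^2 + 8*m + 2)/(-7*m - 1) + 7*(-10*m^3 + 4*m^2 + 2*m)/(-7*m - 1)^2 = 2*(70*m^3 + m^2 - 4*m - 1)/(49*m^2 + 14*m + 1)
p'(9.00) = 24.94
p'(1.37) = 3.13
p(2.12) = 4.61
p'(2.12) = 5.28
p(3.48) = 14.43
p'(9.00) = 24.94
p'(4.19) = 11.19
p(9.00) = 108.56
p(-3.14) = 16.34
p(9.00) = 108.56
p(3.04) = 10.68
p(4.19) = 21.66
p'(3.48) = 9.17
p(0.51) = -0.16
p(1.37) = 1.46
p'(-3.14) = -9.75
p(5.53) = 39.23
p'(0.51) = 0.62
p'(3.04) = 7.91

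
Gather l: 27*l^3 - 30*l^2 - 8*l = 27*l^3 - 30*l^2 - 8*l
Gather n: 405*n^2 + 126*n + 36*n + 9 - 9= 405*n^2 + 162*n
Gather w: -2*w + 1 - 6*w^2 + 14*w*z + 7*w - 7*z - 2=-6*w^2 + w*(14*z + 5) - 7*z - 1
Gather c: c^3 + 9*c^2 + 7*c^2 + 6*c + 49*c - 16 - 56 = c^3 + 16*c^2 + 55*c - 72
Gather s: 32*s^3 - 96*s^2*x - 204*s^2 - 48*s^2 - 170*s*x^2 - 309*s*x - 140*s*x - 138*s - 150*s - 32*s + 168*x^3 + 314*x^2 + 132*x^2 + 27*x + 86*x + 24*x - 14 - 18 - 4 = 32*s^3 + s^2*(-96*x - 252) + s*(-170*x^2 - 449*x - 320) + 168*x^3 + 446*x^2 + 137*x - 36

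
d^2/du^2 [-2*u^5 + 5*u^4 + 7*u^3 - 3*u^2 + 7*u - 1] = -40*u^3 + 60*u^2 + 42*u - 6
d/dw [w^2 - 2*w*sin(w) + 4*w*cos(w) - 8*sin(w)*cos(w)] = -4*w*sin(w) - 2*w*cos(w) + 2*w - 2*sin(w) + 4*cos(w) - 8*cos(2*w)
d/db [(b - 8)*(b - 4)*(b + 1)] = 3*b^2 - 22*b + 20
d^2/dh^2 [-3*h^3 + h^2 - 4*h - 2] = 2 - 18*h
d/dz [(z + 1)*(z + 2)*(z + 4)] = 3*z^2 + 14*z + 14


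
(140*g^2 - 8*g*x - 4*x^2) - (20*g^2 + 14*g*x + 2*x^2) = 120*g^2 - 22*g*x - 6*x^2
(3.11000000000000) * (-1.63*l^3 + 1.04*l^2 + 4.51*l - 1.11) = -5.0693*l^3 + 3.2344*l^2 + 14.0261*l - 3.4521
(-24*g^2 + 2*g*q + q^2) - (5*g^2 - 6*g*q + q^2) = -29*g^2 + 8*g*q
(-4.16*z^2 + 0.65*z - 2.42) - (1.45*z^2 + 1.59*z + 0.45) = -5.61*z^2 - 0.94*z - 2.87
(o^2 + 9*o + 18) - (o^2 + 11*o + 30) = -2*o - 12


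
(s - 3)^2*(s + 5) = s^3 - s^2 - 21*s + 45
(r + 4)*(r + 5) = r^2 + 9*r + 20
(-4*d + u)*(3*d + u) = -12*d^2 - d*u + u^2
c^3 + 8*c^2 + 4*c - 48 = (c - 2)*(c + 4)*(c + 6)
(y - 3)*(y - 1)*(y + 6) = y^3 + 2*y^2 - 21*y + 18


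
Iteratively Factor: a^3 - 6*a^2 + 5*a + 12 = (a - 3)*(a^2 - 3*a - 4) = (a - 4)*(a - 3)*(a + 1)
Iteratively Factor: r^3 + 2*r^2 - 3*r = (r + 3)*(r^2 - r) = (r - 1)*(r + 3)*(r)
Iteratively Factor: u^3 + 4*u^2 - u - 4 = (u + 1)*(u^2 + 3*u - 4) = (u - 1)*(u + 1)*(u + 4)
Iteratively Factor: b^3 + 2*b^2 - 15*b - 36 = (b - 4)*(b^2 + 6*b + 9) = (b - 4)*(b + 3)*(b + 3)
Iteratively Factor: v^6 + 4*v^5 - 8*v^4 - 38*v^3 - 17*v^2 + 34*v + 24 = (v - 1)*(v^5 + 5*v^4 - 3*v^3 - 41*v^2 - 58*v - 24) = (v - 1)*(v + 1)*(v^4 + 4*v^3 - 7*v^2 - 34*v - 24) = (v - 1)*(v + 1)*(v + 2)*(v^3 + 2*v^2 - 11*v - 12) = (v - 1)*(v + 1)^2*(v + 2)*(v^2 + v - 12) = (v - 1)*(v + 1)^2*(v + 2)*(v + 4)*(v - 3)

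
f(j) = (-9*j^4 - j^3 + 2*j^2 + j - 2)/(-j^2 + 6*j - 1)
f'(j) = (2*j - 6)*(-9*j^4 - j^3 + 2*j^2 + j - 2)/(-j^2 + 6*j - 1)^2 + (-36*j^3 - 3*j^2 + 4*j + 1)/(-j^2 + 6*j - 1) = (18*j^5 - 161*j^4 + 24*j^3 + 16*j^2 - 8*j + 11)/(j^4 - 12*j^3 + 38*j^2 - 12*j + 1)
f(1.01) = -2.31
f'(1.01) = -6.41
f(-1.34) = 2.43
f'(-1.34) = -5.15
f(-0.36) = 0.67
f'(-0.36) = 1.11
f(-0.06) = 1.51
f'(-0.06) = 6.20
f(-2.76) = 19.49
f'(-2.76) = -19.84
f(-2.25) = 10.91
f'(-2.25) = -13.92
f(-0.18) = 1.00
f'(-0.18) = 2.83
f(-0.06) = 1.51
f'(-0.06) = 6.20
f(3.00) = -92.12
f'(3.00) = -123.25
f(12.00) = 2576.08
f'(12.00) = 222.21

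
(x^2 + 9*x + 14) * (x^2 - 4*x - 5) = x^4 + 5*x^3 - 27*x^2 - 101*x - 70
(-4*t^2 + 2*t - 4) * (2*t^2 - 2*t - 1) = -8*t^4 + 12*t^3 - 8*t^2 + 6*t + 4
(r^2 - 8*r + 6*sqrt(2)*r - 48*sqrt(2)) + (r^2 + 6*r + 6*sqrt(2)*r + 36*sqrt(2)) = 2*r^2 - 2*r + 12*sqrt(2)*r - 12*sqrt(2)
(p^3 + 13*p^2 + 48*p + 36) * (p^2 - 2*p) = p^5 + 11*p^4 + 22*p^3 - 60*p^2 - 72*p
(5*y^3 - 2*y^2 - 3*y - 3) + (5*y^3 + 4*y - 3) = 10*y^3 - 2*y^2 + y - 6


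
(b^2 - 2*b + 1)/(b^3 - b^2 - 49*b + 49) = (b - 1)/(b^2 - 49)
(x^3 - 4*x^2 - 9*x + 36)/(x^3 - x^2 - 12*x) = (x - 3)/x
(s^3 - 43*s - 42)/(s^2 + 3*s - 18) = (s^2 - 6*s - 7)/(s - 3)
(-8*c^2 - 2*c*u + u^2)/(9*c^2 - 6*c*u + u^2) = (-8*c^2 - 2*c*u + u^2)/(9*c^2 - 6*c*u + u^2)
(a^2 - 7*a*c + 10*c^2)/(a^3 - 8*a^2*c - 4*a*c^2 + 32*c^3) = (a - 5*c)/(a^2 - 6*a*c - 16*c^2)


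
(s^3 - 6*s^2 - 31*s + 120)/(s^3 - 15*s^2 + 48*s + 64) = (s^2 + 2*s - 15)/(s^2 - 7*s - 8)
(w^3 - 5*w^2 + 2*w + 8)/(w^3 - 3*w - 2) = (w - 4)/(w + 1)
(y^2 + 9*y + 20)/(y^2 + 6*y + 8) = (y + 5)/(y + 2)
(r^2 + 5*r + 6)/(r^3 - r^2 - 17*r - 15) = (r + 2)/(r^2 - 4*r - 5)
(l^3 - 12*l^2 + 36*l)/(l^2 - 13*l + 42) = l*(l - 6)/(l - 7)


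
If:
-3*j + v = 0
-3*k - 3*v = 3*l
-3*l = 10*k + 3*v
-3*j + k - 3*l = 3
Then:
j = 1/2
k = 0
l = -3/2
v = 3/2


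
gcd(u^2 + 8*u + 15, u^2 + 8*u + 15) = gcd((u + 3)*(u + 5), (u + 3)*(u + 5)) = u^2 + 8*u + 15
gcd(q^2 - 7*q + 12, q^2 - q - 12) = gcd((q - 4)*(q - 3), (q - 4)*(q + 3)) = q - 4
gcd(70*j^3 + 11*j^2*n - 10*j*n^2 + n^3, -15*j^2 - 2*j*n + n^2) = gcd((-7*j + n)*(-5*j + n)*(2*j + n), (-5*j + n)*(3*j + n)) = 5*j - n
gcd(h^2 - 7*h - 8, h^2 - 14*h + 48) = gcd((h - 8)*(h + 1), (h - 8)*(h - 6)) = h - 8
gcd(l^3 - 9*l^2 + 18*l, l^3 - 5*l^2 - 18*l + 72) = l^2 - 9*l + 18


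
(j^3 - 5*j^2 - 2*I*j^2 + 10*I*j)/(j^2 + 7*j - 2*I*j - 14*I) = j*(j - 5)/(j + 7)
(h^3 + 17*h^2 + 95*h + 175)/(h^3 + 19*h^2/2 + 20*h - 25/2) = 2*(h + 7)/(2*h - 1)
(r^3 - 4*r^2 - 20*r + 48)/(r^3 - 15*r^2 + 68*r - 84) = (r + 4)/(r - 7)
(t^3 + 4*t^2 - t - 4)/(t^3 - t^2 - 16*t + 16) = (t + 1)/(t - 4)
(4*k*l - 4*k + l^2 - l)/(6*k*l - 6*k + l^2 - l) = (4*k + l)/(6*k + l)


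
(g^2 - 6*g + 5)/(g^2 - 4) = (g^2 - 6*g + 5)/(g^2 - 4)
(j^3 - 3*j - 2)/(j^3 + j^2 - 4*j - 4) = (j + 1)/(j + 2)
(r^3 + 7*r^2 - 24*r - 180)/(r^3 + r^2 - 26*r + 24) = (r^2 + r - 30)/(r^2 - 5*r + 4)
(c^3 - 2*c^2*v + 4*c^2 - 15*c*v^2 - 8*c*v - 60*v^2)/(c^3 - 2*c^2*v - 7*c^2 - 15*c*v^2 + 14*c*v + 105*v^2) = (c + 4)/(c - 7)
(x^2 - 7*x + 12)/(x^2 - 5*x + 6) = (x - 4)/(x - 2)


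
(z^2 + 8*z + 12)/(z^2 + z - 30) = (z + 2)/(z - 5)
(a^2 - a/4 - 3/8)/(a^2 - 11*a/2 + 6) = (8*a^2 - 2*a - 3)/(4*(2*a^2 - 11*a + 12))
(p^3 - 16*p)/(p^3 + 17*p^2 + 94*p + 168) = p*(p - 4)/(p^2 + 13*p + 42)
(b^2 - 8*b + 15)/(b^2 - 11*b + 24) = (b - 5)/(b - 8)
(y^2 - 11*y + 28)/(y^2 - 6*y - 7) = (y - 4)/(y + 1)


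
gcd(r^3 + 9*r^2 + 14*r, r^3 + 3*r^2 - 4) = r + 2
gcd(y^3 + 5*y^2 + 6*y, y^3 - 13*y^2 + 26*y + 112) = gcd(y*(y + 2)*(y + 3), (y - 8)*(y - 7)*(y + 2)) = y + 2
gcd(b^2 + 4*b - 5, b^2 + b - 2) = b - 1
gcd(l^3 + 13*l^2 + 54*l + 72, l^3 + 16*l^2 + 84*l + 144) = l^2 + 10*l + 24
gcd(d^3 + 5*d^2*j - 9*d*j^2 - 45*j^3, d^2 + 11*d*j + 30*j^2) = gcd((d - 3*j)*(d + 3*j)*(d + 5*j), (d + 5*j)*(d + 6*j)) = d + 5*j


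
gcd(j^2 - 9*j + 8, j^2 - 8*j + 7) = j - 1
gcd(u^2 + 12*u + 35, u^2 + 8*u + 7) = u + 7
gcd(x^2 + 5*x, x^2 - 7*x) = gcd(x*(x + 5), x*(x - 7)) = x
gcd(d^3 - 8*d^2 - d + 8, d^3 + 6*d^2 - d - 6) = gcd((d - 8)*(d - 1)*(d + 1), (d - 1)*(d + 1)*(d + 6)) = d^2 - 1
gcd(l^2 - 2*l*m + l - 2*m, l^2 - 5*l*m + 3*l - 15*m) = 1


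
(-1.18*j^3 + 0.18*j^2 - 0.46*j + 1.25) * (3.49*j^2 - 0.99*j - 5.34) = -4.1182*j^5 + 1.7964*j^4 + 4.5176*j^3 + 3.8567*j^2 + 1.2189*j - 6.675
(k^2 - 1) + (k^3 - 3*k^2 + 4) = k^3 - 2*k^2 + 3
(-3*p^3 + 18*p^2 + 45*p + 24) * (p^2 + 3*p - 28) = -3*p^5 + 9*p^4 + 183*p^3 - 345*p^2 - 1188*p - 672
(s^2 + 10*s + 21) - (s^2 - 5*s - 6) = 15*s + 27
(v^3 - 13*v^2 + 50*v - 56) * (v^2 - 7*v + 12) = v^5 - 20*v^4 + 153*v^3 - 562*v^2 + 992*v - 672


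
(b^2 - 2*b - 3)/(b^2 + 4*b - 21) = (b + 1)/(b + 7)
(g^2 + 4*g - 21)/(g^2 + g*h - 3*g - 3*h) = (g + 7)/(g + h)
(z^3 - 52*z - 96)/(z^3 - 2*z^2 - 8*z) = (z^2 - 2*z - 48)/(z*(z - 4))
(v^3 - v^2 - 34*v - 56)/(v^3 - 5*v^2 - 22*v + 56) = (v + 2)/(v - 2)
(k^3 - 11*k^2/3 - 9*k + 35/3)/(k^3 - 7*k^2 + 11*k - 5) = (k + 7/3)/(k - 1)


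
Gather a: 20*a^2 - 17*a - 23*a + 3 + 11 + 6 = 20*a^2 - 40*a + 20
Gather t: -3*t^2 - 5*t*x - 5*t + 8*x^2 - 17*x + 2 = -3*t^2 + t*(-5*x - 5) + 8*x^2 - 17*x + 2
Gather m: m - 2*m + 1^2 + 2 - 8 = -m - 5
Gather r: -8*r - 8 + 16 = 8 - 8*r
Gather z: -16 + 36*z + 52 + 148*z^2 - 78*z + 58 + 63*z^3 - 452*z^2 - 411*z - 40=63*z^3 - 304*z^2 - 453*z + 54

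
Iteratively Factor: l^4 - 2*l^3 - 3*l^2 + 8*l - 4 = (l - 1)*(l^3 - l^2 - 4*l + 4) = (l - 2)*(l - 1)*(l^2 + l - 2) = (l - 2)*(l - 1)*(l + 2)*(l - 1)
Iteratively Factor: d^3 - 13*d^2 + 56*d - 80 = (d - 4)*(d^2 - 9*d + 20) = (d - 4)^2*(d - 5)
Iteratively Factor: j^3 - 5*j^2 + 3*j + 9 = (j - 3)*(j^2 - 2*j - 3) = (j - 3)*(j + 1)*(j - 3)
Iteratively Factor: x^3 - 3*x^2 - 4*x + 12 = (x - 3)*(x^2 - 4) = (x - 3)*(x + 2)*(x - 2)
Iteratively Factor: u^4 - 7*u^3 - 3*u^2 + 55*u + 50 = (u - 5)*(u^3 - 2*u^2 - 13*u - 10) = (u - 5)*(u + 2)*(u^2 - 4*u - 5) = (u - 5)*(u + 1)*(u + 2)*(u - 5)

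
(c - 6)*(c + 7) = c^2 + c - 42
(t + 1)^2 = t^2 + 2*t + 1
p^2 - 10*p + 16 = (p - 8)*(p - 2)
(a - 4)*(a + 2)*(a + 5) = a^3 + 3*a^2 - 18*a - 40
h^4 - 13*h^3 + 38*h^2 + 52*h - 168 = (h - 7)*(h - 6)*(h - 2)*(h + 2)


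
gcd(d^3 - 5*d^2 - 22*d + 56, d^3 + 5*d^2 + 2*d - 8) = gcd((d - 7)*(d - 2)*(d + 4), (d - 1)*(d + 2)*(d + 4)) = d + 4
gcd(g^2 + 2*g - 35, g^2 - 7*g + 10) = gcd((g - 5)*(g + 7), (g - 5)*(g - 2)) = g - 5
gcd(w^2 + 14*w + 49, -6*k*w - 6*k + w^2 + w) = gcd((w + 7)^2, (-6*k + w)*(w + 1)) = 1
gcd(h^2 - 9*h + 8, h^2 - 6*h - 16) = h - 8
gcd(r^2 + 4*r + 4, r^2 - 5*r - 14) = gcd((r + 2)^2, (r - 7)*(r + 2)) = r + 2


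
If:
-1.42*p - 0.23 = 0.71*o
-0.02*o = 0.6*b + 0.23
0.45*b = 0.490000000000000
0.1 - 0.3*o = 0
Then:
No Solution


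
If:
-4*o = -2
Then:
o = 1/2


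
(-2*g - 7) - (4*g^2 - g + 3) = -4*g^2 - g - 10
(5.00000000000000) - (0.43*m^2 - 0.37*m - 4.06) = -0.43*m^2 + 0.37*m + 9.06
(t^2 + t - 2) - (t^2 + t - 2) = 0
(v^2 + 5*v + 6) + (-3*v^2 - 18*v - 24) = -2*v^2 - 13*v - 18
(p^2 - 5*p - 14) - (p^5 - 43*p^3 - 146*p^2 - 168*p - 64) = -p^5 + 43*p^3 + 147*p^2 + 163*p + 50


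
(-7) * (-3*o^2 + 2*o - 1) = 21*o^2 - 14*o + 7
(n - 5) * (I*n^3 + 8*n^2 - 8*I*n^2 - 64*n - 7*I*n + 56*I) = I*n^4 + 8*n^3 - 13*I*n^3 - 104*n^2 + 33*I*n^2 + 320*n + 91*I*n - 280*I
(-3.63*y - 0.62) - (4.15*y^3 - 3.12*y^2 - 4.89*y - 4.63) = -4.15*y^3 + 3.12*y^2 + 1.26*y + 4.01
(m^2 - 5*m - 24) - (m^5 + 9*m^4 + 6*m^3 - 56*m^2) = -m^5 - 9*m^4 - 6*m^3 + 57*m^2 - 5*m - 24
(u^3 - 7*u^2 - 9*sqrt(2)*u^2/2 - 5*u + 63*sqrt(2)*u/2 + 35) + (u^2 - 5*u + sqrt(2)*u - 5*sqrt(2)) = u^3 - 9*sqrt(2)*u^2/2 - 6*u^2 - 10*u + 65*sqrt(2)*u/2 - 5*sqrt(2) + 35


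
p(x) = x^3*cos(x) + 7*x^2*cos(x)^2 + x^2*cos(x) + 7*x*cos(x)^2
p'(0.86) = -1.44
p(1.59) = -0.12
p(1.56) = 0.07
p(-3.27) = 75.18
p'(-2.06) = -25.52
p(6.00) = 513.01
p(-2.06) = 5.49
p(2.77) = 36.51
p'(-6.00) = -41.20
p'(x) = -x^3*sin(x) - 14*x^2*sin(x)*cos(x) - x^2*sin(x) + 3*x^2*cos(x) - 14*x*sin(x)*cos(x) + 14*x*cos(x)^2 + 2*x*cos(x) + 7*cos(x)^2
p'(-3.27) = -47.17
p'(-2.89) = -72.42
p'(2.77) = 52.09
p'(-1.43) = 0.53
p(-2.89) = 51.15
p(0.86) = 5.66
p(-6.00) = 20.77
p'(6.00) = 427.28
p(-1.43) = -0.04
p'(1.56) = -6.72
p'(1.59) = -5.64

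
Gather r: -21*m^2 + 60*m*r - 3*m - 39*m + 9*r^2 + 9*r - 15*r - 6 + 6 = -21*m^2 - 42*m + 9*r^2 + r*(60*m - 6)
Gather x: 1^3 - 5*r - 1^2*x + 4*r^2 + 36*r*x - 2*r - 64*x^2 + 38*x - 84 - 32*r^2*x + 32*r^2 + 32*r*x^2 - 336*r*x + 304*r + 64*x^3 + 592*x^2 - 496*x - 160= 36*r^2 + 297*r + 64*x^3 + x^2*(32*r + 528) + x*(-32*r^2 - 300*r - 459) - 243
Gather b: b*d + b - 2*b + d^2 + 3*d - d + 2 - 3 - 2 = b*(d - 1) + d^2 + 2*d - 3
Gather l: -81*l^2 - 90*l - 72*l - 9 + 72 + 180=-81*l^2 - 162*l + 243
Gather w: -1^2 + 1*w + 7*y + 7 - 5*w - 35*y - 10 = -4*w - 28*y - 4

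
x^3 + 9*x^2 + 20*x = x*(x + 4)*(x + 5)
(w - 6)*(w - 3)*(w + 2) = w^3 - 7*w^2 + 36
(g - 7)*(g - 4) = g^2 - 11*g + 28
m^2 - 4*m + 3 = (m - 3)*(m - 1)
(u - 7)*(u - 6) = u^2 - 13*u + 42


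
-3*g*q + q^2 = q*(-3*g + q)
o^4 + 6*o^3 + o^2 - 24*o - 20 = (o - 2)*(o + 1)*(o + 2)*(o + 5)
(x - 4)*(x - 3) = x^2 - 7*x + 12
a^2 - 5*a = a*(a - 5)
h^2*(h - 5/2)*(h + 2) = h^4 - h^3/2 - 5*h^2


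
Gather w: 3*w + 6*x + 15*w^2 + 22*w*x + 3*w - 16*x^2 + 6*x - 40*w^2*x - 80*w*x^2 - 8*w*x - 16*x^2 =w^2*(15 - 40*x) + w*(-80*x^2 + 14*x + 6) - 32*x^2 + 12*x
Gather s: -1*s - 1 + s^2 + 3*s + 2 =s^2 + 2*s + 1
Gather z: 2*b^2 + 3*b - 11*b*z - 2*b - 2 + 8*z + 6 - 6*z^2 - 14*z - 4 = 2*b^2 + b - 6*z^2 + z*(-11*b - 6)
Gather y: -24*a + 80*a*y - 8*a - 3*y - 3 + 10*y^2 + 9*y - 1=-32*a + 10*y^2 + y*(80*a + 6) - 4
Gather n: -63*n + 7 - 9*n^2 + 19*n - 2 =-9*n^2 - 44*n + 5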